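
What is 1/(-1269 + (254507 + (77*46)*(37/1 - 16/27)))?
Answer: 27/10319212 ≈ 2.6165e-6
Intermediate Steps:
1/(-1269 + (254507 + (77*46)*(37/1 - 16/27))) = 1/(-1269 + (254507 + 3542*(37*1 - 16*1/27))) = 1/(-1269 + (254507 + 3542*(37 - 16/27))) = 1/(-1269 + (254507 + 3542*(983/27))) = 1/(-1269 + (254507 + 3481786/27)) = 1/(-1269 + 10353475/27) = 1/(10319212/27) = 27/10319212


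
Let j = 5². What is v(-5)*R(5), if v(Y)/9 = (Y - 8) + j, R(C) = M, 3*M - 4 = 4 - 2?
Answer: 216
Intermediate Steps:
M = 2 (M = 4/3 + (4 - 2)/3 = 4/3 + (⅓)*2 = 4/3 + ⅔ = 2)
R(C) = 2
j = 25
v(Y) = 153 + 9*Y (v(Y) = 9*((Y - 8) + 25) = 9*((-8 + Y) + 25) = 9*(17 + Y) = 153 + 9*Y)
v(-5)*R(5) = (153 + 9*(-5))*2 = (153 - 45)*2 = 108*2 = 216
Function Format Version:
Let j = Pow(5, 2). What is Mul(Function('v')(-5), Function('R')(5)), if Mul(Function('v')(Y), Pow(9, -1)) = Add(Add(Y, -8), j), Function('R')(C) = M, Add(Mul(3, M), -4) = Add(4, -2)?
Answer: 216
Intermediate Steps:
M = 2 (M = Add(Rational(4, 3), Mul(Rational(1, 3), Add(4, -2))) = Add(Rational(4, 3), Mul(Rational(1, 3), 2)) = Add(Rational(4, 3), Rational(2, 3)) = 2)
Function('R')(C) = 2
j = 25
Function('v')(Y) = Add(153, Mul(9, Y)) (Function('v')(Y) = Mul(9, Add(Add(Y, -8), 25)) = Mul(9, Add(Add(-8, Y), 25)) = Mul(9, Add(17, Y)) = Add(153, Mul(9, Y)))
Mul(Function('v')(-5), Function('R')(5)) = Mul(Add(153, Mul(9, -5)), 2) = Mul(Add(153, -45), 2) = Mul(108, 2) = 216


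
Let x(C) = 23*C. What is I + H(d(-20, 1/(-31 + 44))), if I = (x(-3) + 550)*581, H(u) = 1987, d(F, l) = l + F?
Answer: 281448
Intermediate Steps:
d(F, l) = F + l
I = 279461 (I = (23*(-3) + 550)*581 = (-69 + 550)*581 = 481*581 = 279461)
I + H(d(-20, 1/(-31 + 44))) = 279461 + 1987 = 281448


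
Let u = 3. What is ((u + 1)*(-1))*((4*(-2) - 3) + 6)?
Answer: 20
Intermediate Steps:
((u + 1)*(-1))*((4*(-2) - 3) + 6) = ((3 + 1)*(-1))*((4*(-2) - 3) + 6) = (4*(-1))*((-8 - 3) + 6) = -4*(-11 + 6) = -4*(-5) = 20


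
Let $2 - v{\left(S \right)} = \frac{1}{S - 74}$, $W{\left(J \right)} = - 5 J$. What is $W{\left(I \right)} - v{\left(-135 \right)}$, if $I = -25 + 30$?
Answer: $- \frac{5644}{209} \approx -27.005$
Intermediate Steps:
$I = 5$
$v{\left(S \right)} = 2 - \frac{1}{-74 + S}$ ($v{\left(S \right)} = 2 - \frac{1}{S - 74} = 2 - \frac{1}{-74 + S}$)
$W{\left(I \right)} - v{\left(-135 \right)} = \left(-5\right) 5 - \frac{-149 + 2 \left(-135\right)}{-74 - 135} = -25 - \frac{-149 - 270}{-209} = -25 - \left(- \frac{1}{209}\right) \left(-419\right) = -25 - \frac{419}{209} = - \frac{5644}{209}$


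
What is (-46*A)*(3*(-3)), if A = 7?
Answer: 2898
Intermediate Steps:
(-46*A)*(3*(-3)) = (-46*7)*(3*(-3)) = -322*(-9) = 2898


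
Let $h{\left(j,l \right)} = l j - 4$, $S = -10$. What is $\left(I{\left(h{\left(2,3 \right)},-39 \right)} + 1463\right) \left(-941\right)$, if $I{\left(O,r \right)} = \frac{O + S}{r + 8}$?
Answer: $- \frac{42684701}{31} \approx -1.3769 \cdot 10^{6}$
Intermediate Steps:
$h{\left(j,l \right)} = -4 + j l$ ($h{\left(j,l \right)} = j l - 4 = -4 + j l$)
$I{\left(O,r \right)} = \frac{-10 + O}{8 + r}$ ($I{\left(O,r \right)} = \frac{O - 10}{r + 8} = \frac{-10 + O}{8 + r}$)
$\left(I{\left(h{\left(2,3 \right)},-39 \right)} + 1463\right) \left(-941\right) = \left(\frac{-10 + \left(-4 + 2 \cdot 3\right)}{8 - 39} + 1463\right) \left(-941\right) = \left(\frac{-10 + \left(-4 + 6\right)}{-31} + 1463\right) \left(-941\right) = \left(- \frac{-10 + 2}{31} + 1463\right) \left(-941\right) = \left(\left(- \frac{1}{31}\right) \left(-8\right) + 1463\right) \left(-941\right) = \left(\frac{8}{31} + 1463\right) \left(-941\right) = \frac{45361}{31} \left(-941\right) = - \frac{42684701}{31}$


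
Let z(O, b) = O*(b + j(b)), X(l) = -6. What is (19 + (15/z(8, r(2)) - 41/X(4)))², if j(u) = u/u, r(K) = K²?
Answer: 395641/576 ≈ 686.88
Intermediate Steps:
j(u) = 1
z(O, b) = O*(1 + b) (z(O, b) = O*(b + 1) = O*(1 + b))
(19 + (15/z(8, r(2)) - 41/X(4)))² = (19 + (15/((8*(1 + 2²))) - 41/(-6)))² = (19 + (15/((8*(1 + 4))) - 41*(-⅙)))² = (19 + (15/((8*5)) + 41/6))² = (19 + (15/40 + 41/6))² = (19 + (15*(1/40) + 41/6))² = (19 + (3/8 + 41/6))² = (19 + 173/24)² = (629/24)² = 395641/576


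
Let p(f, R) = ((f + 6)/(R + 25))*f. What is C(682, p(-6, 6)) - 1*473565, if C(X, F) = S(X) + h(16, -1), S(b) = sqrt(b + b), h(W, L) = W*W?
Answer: -473309 + 2*sqrt(341) ≈ -4.7327e+5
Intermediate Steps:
h(W, L) = W**2
p(f, R) = f*(6 + f)/(25 + R) (p(f, R) = ((6 + f)/(25 + R))*f = f*(6 + f)/(25 + R))
S(b) = sqrt(2)*sqrt(b) (S(b) = sqrt(2*b) = sqrt(2)*sqrt(b))
C(X, F) = 256 + sqrt(2)*sqrt(X) (C(X, F) = sqrt(2)*sqrt(X) + 16**2 = sqrt(2)*sqrt(X) + 256 = 256 + sqrt(2)*sqrt(X))
C(682, p(-6, 6)) - 1*473565 = (256 + sqrt(2)*sqrt(682)) - 1*473565 = (256 + 2*sqrt(341)) - 473565 = -473309 + 2*sqrt(341)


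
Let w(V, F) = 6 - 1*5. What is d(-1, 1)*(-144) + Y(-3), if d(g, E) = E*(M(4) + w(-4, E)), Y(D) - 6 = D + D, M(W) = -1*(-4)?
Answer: -720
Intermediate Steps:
M(W) = 4
Y(D) = 6 + 2*D (Y(D) = 6 + (D + D) = 6 + 2*D)
w(V, F) = 1 (w(V, F) = 6 - 5 = 1)
d(g, E) = 5*E (d(g, E) = E*(4 + 1) = E*5 = 5*E)
d(-1, 1)*(-144) + Y(-3) = (5*1)*(-144) + (6 + 2*(-3)) = 5*(-144) + (6 - 6) = -720 + 0 = -720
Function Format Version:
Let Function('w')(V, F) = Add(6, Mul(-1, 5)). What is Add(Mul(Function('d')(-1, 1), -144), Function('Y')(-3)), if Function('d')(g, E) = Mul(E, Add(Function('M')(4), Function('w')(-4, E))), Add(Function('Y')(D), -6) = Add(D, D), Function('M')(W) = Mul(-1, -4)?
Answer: -720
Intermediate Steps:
Function('M')(W) = 4
Function('Y')(D) = Add(6, Mul(2, D)) (Function('Y')(D) = Add(6, Add(D, D)) = Add(6, Mul(2, D)))
Function('w')(V, F) = 1 (Function('w')(V, F) = Add(6, -5) = 1)
Function('d')(g, E) = Mul(5, E) (Function('d')(g, E) = Mul(E, Add(4, 1)) = Mul(E, 5) = Mul(5, E))
Add(Mul(Function('d')(-1, 1), -144), Function('Y')(-3)) = Add(Mul(Mul(5, 1), -144), Add(6, Mul(2, -3))) = Add(Mul(5, -144), Add(6, -6)) = Add(-720, 0) = -720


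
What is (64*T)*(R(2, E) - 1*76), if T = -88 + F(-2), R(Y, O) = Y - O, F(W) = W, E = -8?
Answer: 380160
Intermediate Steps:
T = -90 (T = -88 - 2 = -90)
(64*T)*(R(2, E) - 1*76) = (64*(-90))*((2 - 1*(-8)) - 1*76) = -5760*((2 + 8) - 76) = -5760*(10 - 76) = -5760*(-66) = 380160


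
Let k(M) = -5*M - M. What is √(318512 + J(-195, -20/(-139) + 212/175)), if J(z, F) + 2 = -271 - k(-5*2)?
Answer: √318179 ≈ 564.07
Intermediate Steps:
k(M) = -6*M
J(z, F) = -333 (J(z, F) = -2 + (-271 - (-6)*(-5*2)) = -2 + (-271 - (-6)*(-10)) = -2 + (-271 - 1*60) = -2 + (-271 - 60) = -2 - 331 = -333)
√(318512 + J(-195, -20/(-139) + 212/175)) = √(318512 - 333) = √318179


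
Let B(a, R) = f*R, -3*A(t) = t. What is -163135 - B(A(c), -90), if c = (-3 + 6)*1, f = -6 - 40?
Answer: -167275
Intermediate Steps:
f = -46
c = 3 (c = 3*1 = 3)
A(t) = -t/3
B(a, R) = -46*R
-163135 - B(A(c), -90) = -163135 - (-46)*(-90) = -163135 - 1*4140 = -163135 - 4140 = -167275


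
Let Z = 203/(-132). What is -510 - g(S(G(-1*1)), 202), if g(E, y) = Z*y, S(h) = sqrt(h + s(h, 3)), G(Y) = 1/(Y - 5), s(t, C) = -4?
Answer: -13157/66 ≈ -199.35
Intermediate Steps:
G(Y) = 1/(-5 + Y)
Z = -203/132 (Z = 203*(-1/132) = -203/132 ≈ -1.5379)
S(h) = sqrt(-4 + h) (S(h) = sqrt(h - 4) = sqrt(-4 + h))
g(E, y) = -203*y/132
-510 - g(S(G(-1*1)), 202) = -510 - (-203)*202/132 = -510 - 1*(-20503/66) = -510 + 20503/66 = -13157/66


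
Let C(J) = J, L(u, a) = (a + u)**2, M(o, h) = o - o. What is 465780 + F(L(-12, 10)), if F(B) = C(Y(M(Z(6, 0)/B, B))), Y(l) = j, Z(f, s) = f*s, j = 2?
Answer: 465782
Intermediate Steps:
M(o, h) = 0
Y(l) = 2
F(B) = 2
465780 + F(L(-12, 10)) = 465780 + 2 = 465782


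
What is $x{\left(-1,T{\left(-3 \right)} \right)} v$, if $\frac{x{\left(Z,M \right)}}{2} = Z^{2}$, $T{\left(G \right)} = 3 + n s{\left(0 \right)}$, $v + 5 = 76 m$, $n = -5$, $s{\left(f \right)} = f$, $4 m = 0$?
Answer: $-10$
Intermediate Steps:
$m = 0$ ($m = \frac{1}{4} \cdot 0 = 0$)
$v = -5$ ($v = -5 + 76 \cdot 0 = -5 + 0 = -5$)
$T{\left(G \right)} = 3$ ($T{\left(G \right)} = 3 - 0 = 3 + 0 = 3$)
$x{\left(Z,M \right)} = 2 Z^{2}$
$x{\left(-1,T{\left(-3 \right)} \right)} v = 2 \left(-1\right)^{2} \left(-5\right) = 2 \cdot 1 \left(-5\right) = 2 \left(-5\right) = -10$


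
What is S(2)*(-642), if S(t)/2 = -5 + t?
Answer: 3852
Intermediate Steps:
S(t) = -10 + 2*t (S(t) = 2*(-5 + t) = -10 + 2*t)
S(2)*(-642) = (-10 + 2*2)*(-642) = (-10 + 4)*(-642) = -6*(-642) = 3852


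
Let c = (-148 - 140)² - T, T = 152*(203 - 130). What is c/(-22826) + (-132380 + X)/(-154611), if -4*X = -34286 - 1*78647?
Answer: -17462474825/7058301372 ≈ -2.4740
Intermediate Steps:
X = 112933/4 (X = -(-34286 - 1*78647)/4 = -(-34286 - 78647)/4 = -¼*(-112933) = 112933/4 ≈ 28233.)
T = 11096 (T = 152*73 = 11096)
c = 71848 (c = (-148 - 140)² - 1*11096 = (-288)² - 11096 = 82944 - 11096 = 71848)
c/(-22826) + (-132380 + X)/(-154611) = 71848/(-22826) + (-132380 + 112933/4)/(-154611) = 71848*(-1/22826) - 416587/4*(-1/154611) = -35924/11413 + 416587/618444 = -17462474825/7058301372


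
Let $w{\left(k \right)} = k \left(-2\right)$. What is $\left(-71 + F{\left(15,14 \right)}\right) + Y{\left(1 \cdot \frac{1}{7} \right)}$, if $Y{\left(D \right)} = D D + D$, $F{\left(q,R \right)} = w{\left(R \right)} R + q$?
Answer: $- \frac{21944}{49} \approx -447.84$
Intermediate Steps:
$w{\left(k \right)} = - 2 k$
$F{\left(q,R \right)} = q - 2 R^{2}$ ($F{\left(q,R \right)} = - 2 R R + q = - 2 R^{2} + q = q - 2 R^{2}$)
$Y{\left(D \right)} = D + D^{2}$ ($Y{\left(D \right)} = D^{2} + D = D + D^{2}$)
$\left(-71 + F{\left(15,14 \right)}\right) + Y{\left(1 \cdot \frac{1}{7} \right)} = \left(-71 + \left(15 - 2 \cdot 14^{2}\right)\right) + 1 \cdot \frac{1}{7} \left(1 + 1 \cdot \frac{1}{7}\right) = \left(-71 + \left(15 - 392\right)\right) + 1 \cdot \frac{1}{7} \left(1 + 1 \cdot \frac{1}{7}\right) = \left(-71 + \left(15 - 392\right)\right) + \frac{1 + \frac{1}{7}}{7} = \left(-71 - 377\right) + \frac{1}{7} \cdot \frac{8}{7} = -448 + \frac{8}{49} = - \frac{21944}{49}$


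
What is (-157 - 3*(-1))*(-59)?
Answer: 9086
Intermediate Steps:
(-157 - 3*(-1))*(-59) = (-157 + 3)*(-59) = -154*(-59) = 9086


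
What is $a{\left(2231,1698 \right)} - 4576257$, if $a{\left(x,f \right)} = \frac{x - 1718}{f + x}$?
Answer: $- \frac{17980113240}{3929} \approx -4.5763 \cdot 10^{6}$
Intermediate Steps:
$a{\left(x,f \right)} = \frac{-1718 + x}{f + x}$
$a{\left(2231,1698 \right)} - 4576257 = \frac{-1718 + 2231}{1698 + 2231} - 4576257 = \frac{1}{3929} \cdot 513 - 4576257 = \frac{513}{3929} - 4576257 = - \frac{17980113240}{3929}$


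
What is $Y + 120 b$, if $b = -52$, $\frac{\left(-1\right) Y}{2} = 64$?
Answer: $-6368$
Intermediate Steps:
$Y = -128$ ($Y = \left(-2\right) 64 = -128$)
$Y + 120 b = -128 + 120 \left(-52\right) = -128 - 6240 = -6368$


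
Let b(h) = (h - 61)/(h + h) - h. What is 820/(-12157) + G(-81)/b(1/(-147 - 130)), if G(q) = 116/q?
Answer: -77919134902/1152303032079 ≈ -0.067620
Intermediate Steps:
b(h) = -h + (-61 + h)/(2*h) (b(h) = (-61 + h)/((2*h)) - h = (-61 + h)*(1/(2*h)) - h = (-61 + h)/(2*h) - h = -h + (-61 + h)/(2*h))
820/(-12157) + G(-81)/b(1/(-147 - 130)) = 820/(-12157) + (116/(-81))/(½ - 1/(-147 - 130) - 61/(2*(1/(-147 - 130)))) = 820*(-1/12157) + (116*(-1/81))/(½ - 1/(-277) - 61/(2*(1/(-277)))) = -820/12157 - 116/(81*(½ - 1*(-1/277) - 61/(2*(-1/277)))) = -820/12157 - 116/(81*(½ + 1/277 - 61/2*(-277))) = -820/12157 - 116/(81*(½ + 1/277 + 16897/2)) = -820/12157 - 116/(81*2340374/277) = -820/12157 - 116/81*277/2340374 = -820/12157 - 16066/94785147 = -77919134902/1152303032079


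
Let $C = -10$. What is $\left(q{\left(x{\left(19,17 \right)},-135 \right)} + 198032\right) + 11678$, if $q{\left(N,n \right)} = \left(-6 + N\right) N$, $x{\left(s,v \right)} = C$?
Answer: $209870$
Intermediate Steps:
$x{\left(s,v \right)} = -10$
$q{\left(N,n \right)} = N \left(-6 + N\right)$
$\left(q{\left(x{\left(19,17 \right)},-135 \right)} + 198032\right) + 11678 = \left(- 10 \left(-6 - 10\right) + 198032\right) + 11678 = \left(\left(-10\right) \left(-16\right) + 198032\right) + 11678 = \left(160 + 198032\right) + 11678 = 198192 + 11678 = 209870$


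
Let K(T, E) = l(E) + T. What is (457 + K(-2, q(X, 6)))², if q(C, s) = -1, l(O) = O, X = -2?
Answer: 206116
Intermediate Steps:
K(T, E) = E + T
(457 + K(-2, q(X, 6)))² = (457 + (-1 - 2))² = (457 - 3)² = 454² = 206116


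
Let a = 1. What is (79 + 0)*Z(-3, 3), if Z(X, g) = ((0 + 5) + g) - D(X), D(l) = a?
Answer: 553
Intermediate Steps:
D(l) = 1
Z(X, g) = 4 + g (Z(X, g) = ((0 + 5) + g) - 1*1 = (5 + g) - 1 = 4 + g)
(79 + 0)*Z(-3, 3) = (79 + 0)*(4 + 3) = 79*7 = 553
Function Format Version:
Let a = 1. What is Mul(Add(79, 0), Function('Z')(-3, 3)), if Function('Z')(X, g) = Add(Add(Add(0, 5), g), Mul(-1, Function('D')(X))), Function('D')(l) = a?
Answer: 553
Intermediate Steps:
Function('D')(l) = 1
Function('Z')(X, g) = Add(4, g) (Function('Z')(X, g) = Add(Add(Add(0, 5), g), Mul(-1, 1)) = Add(Add(5, g), -1) = Add(4, g))
Mul(Add(79, 0), Function('Z')(-3, 3)) = Mul(Add(79, 0), Add(4, 3)) = Mul(79, 7) = 553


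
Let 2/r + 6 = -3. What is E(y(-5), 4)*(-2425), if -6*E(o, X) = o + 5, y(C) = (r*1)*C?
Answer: 133375/54 ≈ 2469.9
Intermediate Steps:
r = -2/9 (r = 2/(-6 - 3) = 2/(-9) = 2*(-⅑) = -2/9 ≈ -0.22222)
y(C) = -2*C/9 (y(C) = (-2/9*1)*C = -2*C/9)
E(o, X) = -⅚ - o/6 (E(o, X) = -(o + 5)/6 = -(5 + o)/6 = -⅚ - o/6)
E(y(-5), 4)*(-2425) = (-⅚ - (-1)*(-5)/27)*(-2425) = (-⅚ - ⅙*10/9)*(-2425) = (-⅚ - 5/27)*(-2425) = -55/54*(-2425) = 133375/54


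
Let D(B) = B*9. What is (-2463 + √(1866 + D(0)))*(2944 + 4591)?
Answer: -18558705 + 7535*√1866 ≈ -1.8233e+7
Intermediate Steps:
D(B) = 9*B
(-2463 + √(1866 + D(0)))*(2944 + 4591) = (-2463 + √(1866 + 9*0))*(2944 + 4591) = (-2463 + √(1866 + 0))*7535 = (-2463 + √1866)*7535 = -18558705 + 7535*√1866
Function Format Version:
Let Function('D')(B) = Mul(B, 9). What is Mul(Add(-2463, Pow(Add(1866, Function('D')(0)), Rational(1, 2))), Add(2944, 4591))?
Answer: Add(-18558705, Mul(7535, Pow(1866, Rational(1, 2)))) ≈ -1.8233e+7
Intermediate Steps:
Function('D')(B) = Mul(9, B)
Mul(Add(-2463, Pow(Add(1866, Function('D')(0)), Rational(1, 2))), Add(2944, 4591)) = Mul(Add(-2463, Pow(Add(1866, Mul(9, 0)), Rational(1, 2))), Add(2944, 4591)) = Mul(Add(-2463, Pow(Add(1866, 0), Rational(1, 2))), 7535) = Mul(Add(-2463, Pow(1866, Rational(1, 2))), 7535) = Add(-18558705, Mul(7535, Pow(1866, Rational(1, 2))))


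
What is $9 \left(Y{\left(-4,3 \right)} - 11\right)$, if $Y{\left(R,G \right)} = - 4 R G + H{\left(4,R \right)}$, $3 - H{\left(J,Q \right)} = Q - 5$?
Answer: $441$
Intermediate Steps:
$H{\left(J,Q \right)} = 8 - Q$ ($H{\left(J,Q \right)} = 3 - \left(Q - 5\right) = 3 - \left(-5 + Q\right) = 8 - Q$)
$Y{\left(R,G \right)} = 8 - R - 4 G R$ ($Y{\left(R,G \right)} = - 4 R G - \left(-8 + R\right) = - 4 G R - \left(-8 + R\right) = 8 - R - 4 G R$)
$9 \left(Y{\left(-4,3 \right)} - 11\right) = 9 \left(\left(8 - -4 - 12 \left(-4\right)\right) - 11\right) = 9 \left(\left(8 + 4 + 48\right) - 11\right) = 9 \left(60 - 11\right) = 9 \cdot 49 = 441$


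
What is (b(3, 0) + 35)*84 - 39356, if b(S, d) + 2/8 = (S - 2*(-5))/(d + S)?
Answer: -36073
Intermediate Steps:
b(S, d) = -1/4 + (10 + S)/(S + d) (b(S, d) = -1/4 + (S - 2*(-5))/(d + S) = -1/4 + (S + 10)/(S + d) = -1/4 + (10 + S)/(S + d))
(b(3, 0) + 35)*84 - 39356 = ((40 - 1*0 + 3*3)/(4*(3 + 0)) + 35)*84 - 39356 = ((1/4)*(40 + 0 + 9)/3 + 35)*84 - 39356 = ((1/4)*(1/3)*49 + 35)*84 - 39356 = (49/12 + 35)*84 - 39356 = (469/12)*84 - 39356 = 3283 - 39356 = -36073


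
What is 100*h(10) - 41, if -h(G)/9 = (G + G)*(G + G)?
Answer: -360041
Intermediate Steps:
h(G) = -36*G**2 (h(G) = -9*(G + G)*(G + G) = -9*2*G*2*G = -36*G**2)
100*h(10) - 41 = 100*(-36*10**2) - 41 = 100*(-36*100) - 41 = 100*(-3600) - 41 = -360000 - 41 = -360041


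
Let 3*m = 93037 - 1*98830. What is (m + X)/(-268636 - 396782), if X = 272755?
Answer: -135412/332709 ≈ -0.40700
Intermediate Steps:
m = -1931 (m = (93037 - 1*98830)/3 = (93037 - 98830)/3 = (⅓)*(-5793) = -1931)
(m + X)/(-268636 - 396782) = (-1931 + 272755)/(-268636 - 396782) = 270824/(-665418) = 270824*(-1/665418) = -135412/332709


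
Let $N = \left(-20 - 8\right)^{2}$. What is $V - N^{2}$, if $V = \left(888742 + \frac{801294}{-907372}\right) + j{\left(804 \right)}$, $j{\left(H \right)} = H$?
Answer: $\frac{124713343893}{453686} \approx 2.7489 \cdot 10^{5}$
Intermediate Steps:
$V = \frac{403574165909}{453686}$ ($V = \left(888742 + \frac{801294}{-907372}\right) + 804 = \left(888742 + 801294 \left(- \frac{1}{907372}\right)\right) + 804 = \left(888742 - \frac{400647}{453686}\right) + 804 = \frac{403209402365}{453686} + 804 = \frac{403574165909}{453686} \approx 8.8955 \cdot 10^{5}$)
$N = 784$ ($N = \left(-28\right)^{2} = 784$)
$V - N^{2} = \frac{403574165909}{453686} - 784^{2} = \frac{403574165909}{453686} - 614656 = \frac{124713343893}{453686}$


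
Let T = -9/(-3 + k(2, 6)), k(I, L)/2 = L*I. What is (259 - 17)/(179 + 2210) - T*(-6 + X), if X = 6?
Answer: 242/2389 ≈ 0.10130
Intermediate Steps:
k(I, L) = 2*I*L (k(I, L) = 2*(L*I) = 2*(I*L) = 2*I*L)
T = -3/7 (T = -9/(-3 + 2*2*6) = -9/(-3 + 24) = -9/21 = (1/21)*(-9) = -3/7 ≈ -0.42857)
(259 - 17)/(179 + 2210) - T*(-6 + X) = (259 - 17)/(179 + 2210) - (-3)*(-6 + 6)/7 = 242/2389 - (-3)*0/7 = 242*(1/2389) - 1*0 = 242/2389 + 0 = 242/2389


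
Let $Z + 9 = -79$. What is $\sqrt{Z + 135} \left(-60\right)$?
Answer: $- 60 \sqrt{47} \approx -411.34$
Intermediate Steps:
$Z = -88$ ($Z = -9 - 79 = -88$)
$\sqrt{Z + 135} \left(-60\right) = \sqrt{-88 + 135} \left(-60\right) = \sqrt{47} \left(-60\right) = - 60 \sqrt{47}$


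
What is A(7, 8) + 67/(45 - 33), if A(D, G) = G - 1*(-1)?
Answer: 175/12 ≈ 14.583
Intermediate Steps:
A(D, G) = 1 + G (A(D, G) = G + 1 = 1 + G)
A(7, 8) + 67/(45 - 33) = (1 + 8) + 67/(45 - 33) = 9 + 67/12 = 175/12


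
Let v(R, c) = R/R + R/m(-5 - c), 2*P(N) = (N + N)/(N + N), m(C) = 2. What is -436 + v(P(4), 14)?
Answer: -1739/4 ≈ -434.75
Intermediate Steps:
P(N) = 1/2 (P(N) = ((N + N)/(N + N))/2 = ((2*N)/((2*N)))/2 = ((2*N)*(1/(2*N)))/2 = (1/2)*1 = 1/2)
v(R, c) = 1 + R/2 (v(R, c) = R/R + R/2 = 1 + R*(1/2) = 1 + R/2)
-436 + v(P(4), 14) = -436 + (1 + (1/2)*(1/2)) = -436 + (1 + 1/4) = -436 + 5/4 = -1739/4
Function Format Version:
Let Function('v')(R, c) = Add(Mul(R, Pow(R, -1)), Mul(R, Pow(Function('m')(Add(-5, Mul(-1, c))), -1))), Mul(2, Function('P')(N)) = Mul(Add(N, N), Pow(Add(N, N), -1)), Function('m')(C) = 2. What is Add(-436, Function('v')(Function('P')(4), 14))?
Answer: Rational(-1739, 4) ≈ -434.75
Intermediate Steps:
Function('P')(N) = Rational(1, 2) (Function('P')(N) = Mul(Rational(1, 2), Mul(Add(N, N), Pow(Add(N, N), -1))) = Mul(Rational(1, 2), Mul(Mul(2, N), Pow(Mul(2, N), -1))) = Mul(Rational(1, 2), Mul(Mul(2, N), Mul(Rational(1, 2), Pow(N, -1)))) = Mul(Rational(1, 2), 1) = Rational(1, 2))
Function('v')(R, c) = Add(1, Mul(Rational(1, 2), R)) (Function('v')(R, c) = Add(Mul(R, Pow(R, -1)), Mul(R, Pow(2, -1))) = Add(1, Mul(R, Rational(1, 2))) = Add(1, Mul(Rational(1, 2), R)))
Add(-436, Function('v')(Function('P')(4), 14)) = Add(-436, Add(1, Mul(Rational(1, 2), Rational(1, 2)))) = Add(-436, Add(1, Rational(1, 4))) = Add(-436, Rational(5, 4)) = Rational(-1739, 4)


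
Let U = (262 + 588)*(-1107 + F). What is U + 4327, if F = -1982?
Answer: -2621323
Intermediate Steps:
U = -2625650 (U = (262 + 588)*(-1107 - 1982) = 850*(-3089) = -2625650)
U + 4327 = -2625650 + 4327 = -2621323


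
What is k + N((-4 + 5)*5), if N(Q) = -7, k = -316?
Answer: -323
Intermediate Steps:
k + N((-4 + 5)*5) = -316 - 7 = -323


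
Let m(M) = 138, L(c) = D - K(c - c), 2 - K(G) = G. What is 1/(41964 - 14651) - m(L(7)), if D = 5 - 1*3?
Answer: -3769193/27313 ≈ -138.00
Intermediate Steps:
K(G) = 2 - G
D = 2 (D = 5 - 3 = 2)
L(c) = 0 (L(c) = 2 - (2 - (c - c)) = 2 - (2 - 1*0) = 2 - (2 + 0) = 2 - 1*2 = 2 - 2 = 0)
1/(41964 - 14651) - m(L(7)) = 1/(41964 - 14651) - 1*138 = 1/27313 - 138 = -3769193/27313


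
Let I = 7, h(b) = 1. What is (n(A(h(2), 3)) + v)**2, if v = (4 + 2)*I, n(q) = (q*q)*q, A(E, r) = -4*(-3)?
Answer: 3132900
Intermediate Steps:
A(E, r) = 12
n(q) = q**3 (n(q) = q**2*q = q**3)
v = 42 (v = (4 + 2)*7 = 6*7 = 42)
(n(A(h(2), 3)) + v)**2 = (12**3 + 42)**2 = (1728 + 42)**2 = 1770**2 = 3132900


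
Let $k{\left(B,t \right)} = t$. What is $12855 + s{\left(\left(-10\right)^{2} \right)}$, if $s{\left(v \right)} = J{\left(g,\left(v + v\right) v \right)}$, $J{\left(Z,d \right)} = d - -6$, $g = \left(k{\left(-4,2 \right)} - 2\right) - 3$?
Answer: $32861$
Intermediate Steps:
$g = -3$ ($g = \left(2 - 2\right) - 3 = 0 - 3 = -3$)
$J{\left(Z,d \right)} = 6 + d$ ($J{\left(Z,d \right)} = d + 6 = 6 + d$)
$s{\left(v \right)} = 6 + 2 v^{2}$ ($s{\left(v \right)} = 6 + \left(v + v\right) v = 6 + 2 v v = 6 + 2 v^{2}$)
$12855 + s{\left(\left(-10\right)^{2} \right)} = 12855 + \left(6 + 2 \left(\left(-10\right)^{2}\right)^{2}\right) = 12855 + \left(6 + 2 \cdot 100^{2}\right) = 12855 + \left(6 + 2 \cdot 10000\right) = 12855 + \left(6 + 20000\right) = 12855 + 20006 = 32861$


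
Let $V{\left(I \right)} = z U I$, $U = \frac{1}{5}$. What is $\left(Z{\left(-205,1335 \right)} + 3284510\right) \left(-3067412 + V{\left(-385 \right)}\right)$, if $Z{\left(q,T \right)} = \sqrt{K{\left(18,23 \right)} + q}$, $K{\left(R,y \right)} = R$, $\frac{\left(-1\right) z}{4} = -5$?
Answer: $-10080003533520 - 3068952 i \sqrt{187} \approx -1.008 \cdot 10^{13} - 4.1967 \cdot 10^{7} i$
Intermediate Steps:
$z = 20$ ($z = \left(-4\right) \left(-5\right) = 20$)
$U = \frac{1}{5} \approx 0.2$
$Z{\left(q,T \right)} = \sqrt{18 + q}$
$V{\left(I \right)} = 4 I$ ($V{\left(I \right)} = 20 \cdot \frac{1}{5} I = 4 I$)
$\left(Z{\left(-205,1335 \right)} + 3284510\right) \left(-3067412 + V{\left(-385 \right)}\right) = \left(\sqrt{18 - 205} + 3284510\right) \left(-3067412 + 4 \left(-385\right)\right) = \left(\sqrt{-187} + 3284510\right) \left(-3067412 - 1540\right) = \left(i \sqrt{187} + 3284510\right) \left(-3068952\right) = \left(3284510 + i \sqrt{187}\right) \left(-3068952\right) = -10080003533520 - 3068952 i \sqrt{187}$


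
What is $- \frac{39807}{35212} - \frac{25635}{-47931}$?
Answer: $- \frac{335109899}{562582124} \approx -0.59566$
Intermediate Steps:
$- \frac{39807}{35212} - \frac{25635}{-47931} = \left(-39807\right) \frac{1}{35212} - - \frac{8545}{15977} = - \frac{39807}{35212} + \frac{8545}{15977} = - \frac{335109899}{562582124}$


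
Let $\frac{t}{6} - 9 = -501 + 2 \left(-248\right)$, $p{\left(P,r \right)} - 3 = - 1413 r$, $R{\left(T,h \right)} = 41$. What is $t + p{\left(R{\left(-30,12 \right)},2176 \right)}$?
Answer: $-3080613$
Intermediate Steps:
$p{\left(P,r \right)} = 3 - 1413 r$
$t = -5928$ ($t = 54 + 6 \left(-501 + 2 \left(-248\right)\right) = 54 + 6 \left(-501 - 496\right) = 54 + 6 \left(-997\right) = 54 - 5982 = -5928$)
$t + p{\left(R{\left(-30,12 \right)},2176 \right)} = -5928 + \left(3 - 3074688\right) = -5928 - 3074685 = -3080613$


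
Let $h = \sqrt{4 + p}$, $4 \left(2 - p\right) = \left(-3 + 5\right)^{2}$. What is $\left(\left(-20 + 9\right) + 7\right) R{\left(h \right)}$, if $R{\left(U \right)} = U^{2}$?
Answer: $-20$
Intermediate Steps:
$p = 1$ ($p = 2 - \frac{\left(-3 + 5\right)^{2}}{4} = 2 - \frac{2^{2}}{4} = 2 - 1 = 1$)
$h = \sqrt{5}$ ($h = \sqrt{4 + 1} = \sqrt{5} \approx 2.2361$)
$\left(\left(-20 + 9\right) + 7\right) R{\left(h \right)} = \left(\left(-20 + 9\right) + 7\right) \left(\sqrt{5}\right)^{2} = \left(-11 + 7\right) 5 = \left(-4\right) 5 = -20$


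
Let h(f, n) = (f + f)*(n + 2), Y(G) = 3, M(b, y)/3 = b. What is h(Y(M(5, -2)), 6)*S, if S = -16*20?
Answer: -15360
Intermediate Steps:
M(b, y) = 3*b
S = -320
h(f, n) = 2*f*(2 + n) (h(f, n) = (2*f)*(2 + n) = 2*f*(2 + n))
h(Y(M(5, -2)), 6)*S = (2*3*(2 + 6))*(-320) = (2*3*8)*(-320) = 48*(-320) = -15360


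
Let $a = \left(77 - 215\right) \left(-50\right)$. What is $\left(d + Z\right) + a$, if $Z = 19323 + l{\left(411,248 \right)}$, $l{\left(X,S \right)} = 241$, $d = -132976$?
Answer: $-106512$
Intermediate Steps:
$a = 6900$ ($a = \left(-138\right) \left(-50\right) = 6900$)
$Z = 19564$ ($Z = 19323 + 241 = 19564$)
$\left(d + Z\right) + a = \left(-132976 + 19564\right) + 6900 = -113412 + 6900 = -106512$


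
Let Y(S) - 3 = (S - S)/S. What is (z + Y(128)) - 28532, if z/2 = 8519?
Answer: -11491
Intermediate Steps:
z = 17038 (z = 2*8519 = 17038)
Y(S) = 3 (Y(S) = 3 + (S - S)/S = 3 + 0/S = 3 + 0 = 3)
(z + Y(128)) - 28532 = (17038 + 3) - 28532 = 17041 - 28532 = -11491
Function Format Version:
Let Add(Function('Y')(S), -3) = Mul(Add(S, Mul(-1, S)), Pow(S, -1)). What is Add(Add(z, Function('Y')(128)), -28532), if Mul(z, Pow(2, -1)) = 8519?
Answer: -11491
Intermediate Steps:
z = 17038 (z = Mul(2, 8519) = 17038)
Function('Y')(S) = 3 (Function('Y')(S) = Add(3, Mul(Add(S, Mul(-1, S)), Pow(S, -1))) = Add(3, Mul(0, Pow(S, -1))) = Add(3, 0) = 3)
Add(Add(z, Function('Y')(128)), -28532) = Add(Add(17038, 3), -28532) = Add(17041, -28532) = -11491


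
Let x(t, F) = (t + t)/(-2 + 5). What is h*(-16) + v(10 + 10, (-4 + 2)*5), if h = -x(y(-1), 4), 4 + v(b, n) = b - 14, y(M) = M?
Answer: -26/3 ≈ -8.6667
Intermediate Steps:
v(b, n) = -18 + b (v(b, n) = -4 + (b - 14) = -4 + (-14 + b) = -18 + b)
x(t, F) = 2*t/3 (x(t, F) = (2*t)/3 = (2*t)*(⅓) = 2*t/3)
h = ⅔ (h = -2*(-1)/3 = -1*(-⅔) = ⅔ ≈ 0.66667)
h*(-16) + v(10 + 10, (-4 + 2)*5) = (⅔)*(-16) + (-18 + (10 + 10)) = -32/3 + (-18 + 20) = -32/3 + 2 = -26/3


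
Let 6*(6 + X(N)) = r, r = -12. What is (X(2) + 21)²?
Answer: 169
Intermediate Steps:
X(N) = -8 (X(N) = -6 + (⅙)*(-12) = -6 - 2 = -8)
(X(2) + 21)² = (-8 + 21)² = 13² = 169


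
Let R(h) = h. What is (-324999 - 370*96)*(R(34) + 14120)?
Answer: -5102785926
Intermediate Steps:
(-324999 - 370*96)*(R(34) + 14120) = (-324999 - 370*96)*(34 + 14120) = (-324999 - 35520)*14154 = -360519*14154 = -5102785926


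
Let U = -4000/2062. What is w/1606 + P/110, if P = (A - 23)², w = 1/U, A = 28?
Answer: 728969/3212000 ≈ 0.22695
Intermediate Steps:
U = -2000/1031 (U = -4000*1/2062 = -2000/1031 ≈ -1.9399)
w = -1031/2000 (w = 1/(-2000/1031) = -1031/2000 ≈ -0.51550)
P = 25 (P = (28 - 23)² = 5² = 25)
w/1606 + P/110 = -1031/2000/1606 + 25/110 = -1031/2000*1/1606 + 25*(1/110) = -1031/3212000 + 5/22 = 728969/3212000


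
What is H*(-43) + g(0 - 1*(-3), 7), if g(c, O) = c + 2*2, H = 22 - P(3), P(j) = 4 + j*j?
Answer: -380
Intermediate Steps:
P(j) = 4 + j**2
H = 9 (H = 22 - (4 + 3**2) = 22 - (4 + 9) = 22 - 1*13 = 22 - 13 = 9)
g(c, O) = 4 + c (g(c, O) = c + 4 = 4 + c)
H*(-43) + g(0 - 1*(-3), 7) = 9*(-43) + (4 + (0 - 1*(-3))) = -387 + (4 + (0 + 3)) = -387 + (4 + 3) = -387 + 7 = -380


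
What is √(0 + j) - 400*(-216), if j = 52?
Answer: 86400 + 2*√13 ≈ 86407.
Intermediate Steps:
√(0 + j) - 400*(-216) = √(0 + 52) - 400*(-216) = √52 + 86400 = 2*√13 + 86400 = 86400 + 2*√13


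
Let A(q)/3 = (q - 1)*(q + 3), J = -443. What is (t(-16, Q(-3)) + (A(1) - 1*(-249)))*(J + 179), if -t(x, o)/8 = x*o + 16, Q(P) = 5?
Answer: -200904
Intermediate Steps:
t(x, o) = -128 - 8*o*x (t(x, o) = -8*(x*o + 16) = -8*(o*x + 16) = -8*(16 + o*x) = -128 - 8*o*x)
A(q) = 3*(-1 + q)*(3 + q) (A(q) = 3*((q - 1)*(q + 3)) = 3*((-1 + q)*(3 + q)) = 3*(-1 + q)*(3 + q))
(t(-16, Q(-3)) + (A(1) - 1*(-249)))*(J + 179) = ((-128 - 8*5*(-16)) + ((-9 + 3*1**2 + 6*1) - 1*(-249)))*(-443 + 179) = ((-128 + 640) + ((-9 + 3*1 + 6) + 249))*(-264) = (512 + ((-9 + 3 + 6) + 249))*(-264) = (512 + (0 + 249))*(-264) = (512 + 249)*(-264) = 761*(-264) = -200904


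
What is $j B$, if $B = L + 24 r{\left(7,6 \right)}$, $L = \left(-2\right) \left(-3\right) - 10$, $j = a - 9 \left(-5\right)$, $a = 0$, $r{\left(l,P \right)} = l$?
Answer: $7380$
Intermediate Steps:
$j = 45$ ($j = 0 - 9 \left(-5\right) = 0 - -45 = 0 + 45 = 45$)
$L = -4$ ($L = 6 - 10 = -4$)
$B = 164$ ($B = -4 + 24 \cdot 7 = -4 + 168 = 164$)
$j B = 45 \cdot 164 = 7380$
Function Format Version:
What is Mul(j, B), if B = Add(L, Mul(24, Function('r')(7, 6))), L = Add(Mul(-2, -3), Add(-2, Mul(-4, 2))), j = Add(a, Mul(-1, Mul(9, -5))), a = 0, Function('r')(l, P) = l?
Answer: 7380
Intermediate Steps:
j = 45 (j = Add(0, Mul(-1, Mul(9, -5))) = Add(0, Mul(-1, -45)) = Add(0, 45) = 45)
L = -4 (L = Add(6, Add(-2, -8)) = Add(6, -10) = -4)
B = 164 (B = Add(-4, Mul(24, 7)) = Add(-4, 168) = 164)
Mul(j, B) = Mul(45, 164) = 7380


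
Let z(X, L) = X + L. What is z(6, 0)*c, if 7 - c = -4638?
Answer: 27870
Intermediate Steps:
c = 4645 (c = 7 - 1*(-4638) = 7 + 4638 = 4645)
z(X, L) = L + X
z(6, 0)*c = (0 + 6)*4645 = 6*4645 = 27870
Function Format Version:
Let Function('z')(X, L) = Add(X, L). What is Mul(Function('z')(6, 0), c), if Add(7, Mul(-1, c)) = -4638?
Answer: 27870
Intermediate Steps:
c = 4645 (c = Add(7, Mul(-1, -4638)) = Add(7, 4638) = 4645)
Function('z')(X, L) = Add(L, X)
Mul(Function('z')(6, 0), c) = Mul(Add(0, 6), 4645) = Mul(6, 4645) = 27870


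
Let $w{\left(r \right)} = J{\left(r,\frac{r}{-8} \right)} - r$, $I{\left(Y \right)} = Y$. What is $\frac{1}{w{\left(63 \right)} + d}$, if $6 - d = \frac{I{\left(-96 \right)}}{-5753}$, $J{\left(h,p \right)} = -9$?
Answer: $- \frac{5753}{379794} \approx -0.015148$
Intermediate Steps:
$d = \frac{34422}{5753}$ ($d = 6 - - \frac{96}{-5753} = 6 - \left(-96\right) \left(- \frac{1}{5753}\right) = 6 - \frac{96}{5753} = \frac{34422}{5753} \approx 5.9833$)
$w{\left(r \right)} = -9 - r$
$\frac{1}{w{\left(63 \right)} + d} = \frac{1}{\left(-9 - 63\right) + \frac{34422}{5753}} = \frac{1}{-72 + \frac{34422}{5753}} = \frac{1}{- \frac{379794}{5753}} = - \frac{5753}{379794}$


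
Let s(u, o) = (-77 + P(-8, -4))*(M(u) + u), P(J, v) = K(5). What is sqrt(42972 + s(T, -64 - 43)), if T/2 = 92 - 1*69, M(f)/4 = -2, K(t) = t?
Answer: 2*sqrt(10059) ≈ 200.59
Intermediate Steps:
P(J, v) = 5
M(f) = -8 (M(f) = 4*(-2) = -8)
T = 46 (T = 2*(92 - 1*69) = 2*(92 - 69) = 2*23 = 46)
s(u, o) = 576 - 72*u (s(u, o) = (-77 + 5)*(-8 + u) = -72*(-8 + u) = 576 - 72*u)
sqrt(42972 + s(T, -64 - 43)) = sqrt(42972 + (576 - 72*46)) = sqrt(42972 + (576 - 3312)) = sqrt(42972 - 2736) = sqrt(40236) = 2*sqrt(10059)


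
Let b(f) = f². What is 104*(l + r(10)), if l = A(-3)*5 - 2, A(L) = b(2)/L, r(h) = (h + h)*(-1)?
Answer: -8944/3 ≈ -2981.3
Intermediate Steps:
r(h) = -2*h (r(h) = (2*h)*(-1) = -2*h)
A(L) = 4/L (A(L) = 2²/L = 4/L)
l = -26/3 (l = (4/(-3))*5 - 2 = (4*(-⅓))*5 - 2 = -4/3*5 - 2 = -20/3 - 2 = -26/3 ≈ -8.6667)
104*(l + r(10)) = 104*(-26/3 - 2*10) = 104*(-26/3 - 20) = 104*(-86/3) = -8944/3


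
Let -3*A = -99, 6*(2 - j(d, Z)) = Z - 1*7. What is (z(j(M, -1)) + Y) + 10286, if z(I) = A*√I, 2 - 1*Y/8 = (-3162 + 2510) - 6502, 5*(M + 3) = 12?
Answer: 67534 + 11*√30 ≈ 67594.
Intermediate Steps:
M = -⅗ (M = -3 + (⅕)*12 = -3 + 12/5 = -⅗ ≈ -0.60000)
j(d, Z) = 19/6 - Z/6 (j(d, Z) = 2 - (Z - 1*7)/6 = 2 - (Z - 7)/6 = 2 - (-7 + Z)/6 = 2 + (7/6 - Z/6) = 19/6 - Z/6)
A = 33 (A = -⅓*(-99) = 33)
Y = 57248 (Y = 16 - 8*((-3162 + 2510) - 6502) = 16 - 8*(-652 - 6502) = 16 - 8*(-7154) = 16 + 57232 = 57248)
z(I) = 33*√I
(z(j(M, -1)) + Y) + 10286 = (33*√(19/6 - ⅙*(-1)) + 57248) + 10286 = (33*√(19/6 + ⅙) + 57248) + 10286 = (33*√(10/3) + 57248) + 10286 = (33*(√30/3) + 57248) + 10286 = (11*√30 + 57248) + 10286 = (57248 + 11*√30) + 10286 = 67534 + 11*√30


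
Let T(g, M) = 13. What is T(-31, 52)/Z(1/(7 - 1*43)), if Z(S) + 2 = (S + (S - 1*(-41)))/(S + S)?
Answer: -13/739 ≈ -0.017591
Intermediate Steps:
Z(S) = -2 + (41 + 2*S)/(2*S) (Z(S) = -2 + (S + (S - 1*(-41)))/(S + S) = -2 + (S + (S + 41))/((2*S)) = -2 + (S + (41 + S))*(1/(2*S)) = -2 + (41 + 2*S)*(1/(2*S)) = -2 + (41 + 2*S)/(2*S))
T(-31, 52)/Z(1/(7 - 1*43)) = 13/(((41/2 - 1/(7 - 1*43))/(1/(7 - 1*43)))) = 13/(((41/2 - 1/(7 - 43))/(1/(7 - 43)))) = 13/(((41/2 - 1/(-36))/(1/(-36)))) = 13/(((41/2 - 1*(-1/36))/(-1/36))) = 13/((-36*(41/2 + 1/36))) = 13/((-36*739/36)) = 13/(-739) = 13*(-1/739) = -13/739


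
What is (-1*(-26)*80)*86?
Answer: 178880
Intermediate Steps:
(-1*(-26)*80)*86 = (26*80)*86 = 2080*86 = 178880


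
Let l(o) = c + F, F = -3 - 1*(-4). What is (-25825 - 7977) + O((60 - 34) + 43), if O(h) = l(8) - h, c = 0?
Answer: -33870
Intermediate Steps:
F = 1 (F = -3 + 4 = 1)
l(o) = 1 (l(o) = 0 + 1 = 1)
O(h) = 1 - h
(-25825 - 7977) + O((60 - 34) + 43) = (-25825 - 7977) + (1 - ((60 - 34) + 43)) = -33802 + (1 - (26 + 43)) = -33802 + (1 - 1*69) = -33802 + (1 - 69) = -33802 - 68 = -33870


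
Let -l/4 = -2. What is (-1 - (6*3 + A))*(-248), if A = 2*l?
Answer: 8680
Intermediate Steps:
l = 8 (l = -4*(-2) = 8)
A = 16 (A = 2*8 = 16)
(-1 - (6*3 + A))*(-248) = (-1 - (6*3 + 16))*(-248) = (-1 - (18 + 16))*(-248) = (-1 - 1*34)*(-248) = (-1 - 34)*(-248) = -35*(-248) = 8680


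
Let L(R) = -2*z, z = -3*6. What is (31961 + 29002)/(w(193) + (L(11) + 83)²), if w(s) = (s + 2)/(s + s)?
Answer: 23531718/5466341 ≈ 4.3048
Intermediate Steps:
z = -18
w(s) = (2 + s)/(2*s) (w(s) = (2 + s)/((2*s)) = (2 + s)*(1/(2*s)) = (2 + s)/(2*s))
L(R) = 36 (L(R) = -2*(-18) = 36)
(31961 + 29002)/(w(193) + (L(11) + 83)²) = (31961 + 29002)/((½)*(2 + 193)/193 + (36 + 83)²) = 60963/((½)*(1/193)*195 + 119²) = 60963/(195/386 + 14161) = 60963/(5466341/386) = 60963*(386/5466341) = 23531718/5466341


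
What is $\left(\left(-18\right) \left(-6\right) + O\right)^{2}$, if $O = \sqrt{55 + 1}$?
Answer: $11720 + 432 \sqrt{14} \approx 13336.0$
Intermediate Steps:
$O = 2 \sqrt{14}$ ($O = \sqrt{56} = 2 \sqrt{14} \approx 7.4833$)
$\left(\left(-18\right) \left(-6\right) + O\right)^{2} = \left(\left(-18\right) \left(-6\right) + 2 \sqrt{14}\right)^{2} = \left(108 + 2 \sqrt{14}\right)^{2}$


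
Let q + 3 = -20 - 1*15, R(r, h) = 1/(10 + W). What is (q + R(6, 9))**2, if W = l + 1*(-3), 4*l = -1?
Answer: 1044484/729 ≈ 1432.8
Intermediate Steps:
l = -1/4 (l = (1/4)*(-1) = -1/4 ≈ -0.25000)
W = -13/4 (W = -1/4 + 1*(-3) = -1/4 - 3 = -13/4 ≈ -3.2500)
R(r, h) = 4/27 (R(r, h) = 1/(10 - 13/4) = 1/(27/4) = 4/27)
q = -38 (q = -3 + (-20 - 1*15) = -3 + (-20 - 15) = -3 - 35 = -38)
(q + R(6, 9))**2 = (-38 + 4/27)**2 = (-1022/27)**2 = 1044484/729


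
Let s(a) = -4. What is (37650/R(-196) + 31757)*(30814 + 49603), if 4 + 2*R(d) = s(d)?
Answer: 3593755313/2 ≈ 1.7969e+9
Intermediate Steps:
R(d) = -4 (R(d) = -2 + (1/2)*(-4) = -2 - 2 = -4)
(37650/R(-196) + 31757)*(30814 + 49603) = (37650/(-4) + 31757)*(30814 + 49603) = (37650*(-1/4) + 31757)*80417 = (-18825/2 + 31757)*80417 = (44689/2)*80417 = 3593755313/2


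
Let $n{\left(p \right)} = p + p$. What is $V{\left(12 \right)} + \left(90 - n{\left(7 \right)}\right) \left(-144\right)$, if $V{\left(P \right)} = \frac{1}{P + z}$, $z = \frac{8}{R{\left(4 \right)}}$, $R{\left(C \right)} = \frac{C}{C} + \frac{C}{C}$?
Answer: $- \frac{175103}{16} \approx -10944.0$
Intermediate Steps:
$R{\left(C \right)} = 2$ ($R{\left(C \right)} = 1 + 1 = 2$)
$n{\left(p \right)} = 2 p$
$z = 4$ ($z = \frac{8}{2} = 8 \cdot \frac{1}{2} = 4$)
$V{\left(P \right)} = \frac{1}{4 + P}$ ($V{\left(P \right)} = \frac{1}{P + 4} = \frac{1}{4 + P}$)
$V{\left(12 \right)} + \left(90 - n{\left(7 \right)}\right) \left(-144\right) = \frac{1}{4 + 12} + \left(90 - 2 \cdot 7\right) \left(-144\right) = \frac{1}{16} + \left(90 - 14\right) \left(-144\right) = \frac{1}{16} + 76 \left(-144\right) = \frac{1}{16} - 10944 = - \frac{175103}{16}$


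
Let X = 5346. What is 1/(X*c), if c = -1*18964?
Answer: -1/101381544 ≈ -9.8637e-9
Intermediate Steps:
c = -18964
1/(X*c) = 1/(5346*(-18964)) = (1/5346)*(-1/18964) = -1/101381544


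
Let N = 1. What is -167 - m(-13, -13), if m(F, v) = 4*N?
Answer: -171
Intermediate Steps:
m(F, v) = 4 (m(F, v) = 4*1 = 4)
-167 - m(-13, -13) = -167 - 1*4 = -167 - 4 = -171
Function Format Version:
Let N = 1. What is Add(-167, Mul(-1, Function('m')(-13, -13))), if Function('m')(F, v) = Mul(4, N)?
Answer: -171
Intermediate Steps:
Function('m')(F, v) = 4 (Function('m')(F, v) = Mul(4, 1) = 4)
Add(-167, Mul(-1, Function('m')(-13, -13))) = Add(-167, Mul(-1, 4)) = Add(-167, -4) = -171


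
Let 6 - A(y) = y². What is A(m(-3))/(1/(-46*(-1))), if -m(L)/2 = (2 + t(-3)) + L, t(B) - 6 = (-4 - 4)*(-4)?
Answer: -251620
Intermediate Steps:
t(B) = 38 (t(B) = 6 + (-4 - 4)*(-4) = 6 - 8*(-4) = 6 + 32 = 38)
m(L) = -80 - 2*L (m(L) = -2*((2 + 38) + L) = -2*(40 + L) = -80 - 2*L)
A(y) = 6 - y²
A(m(-3))/(1/(-46*(-1))) = (6 - (-80 - 2*(-3))²)/(1/(-46*(-1))) = (6 - (-80 + 6)²)/(1/46) = (6 - 1*(-74)²)/(1/46) = (6 - 1*5476)*46 = (6 - 5476)*46 = -5470*46 = -251620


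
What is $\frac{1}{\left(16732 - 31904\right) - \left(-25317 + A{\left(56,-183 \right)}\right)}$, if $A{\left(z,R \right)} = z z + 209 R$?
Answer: $\frac{1}{45256} \approx 2.2097 \cdot 10^{-5}$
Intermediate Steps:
$A{\left(z,R \right)} = z^{2} + 209 R$
$\frac{1}{\left(16732 - 31904\right) - \left(-25317 + A{\left(56,-183 \right)}\right)} = \frac{1}{\left(16732 - 31904\right) + \left(25317 - \left(56^{2} + 209 \left(-183\right)\right)\right)} = \frac{1}{\left(16732 - 31904\right) + \left(25317 - \left(3136 - 38247\right)\right)} = \frac{1}{-15172 + \left(25317 - -35111\right)} = \frac{1}{-15172 + \left(25317 + 35111\right)} = \frac{1}{-15172 + 60428} = \frac{1}{45256}$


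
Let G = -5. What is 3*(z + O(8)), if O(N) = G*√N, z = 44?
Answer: 132 - 30*√2 ≈ 89.574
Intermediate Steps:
O(N) = -5*√N
3*(z + O(8)) = 3*(44 - 10*√2) = 132 - 30*√2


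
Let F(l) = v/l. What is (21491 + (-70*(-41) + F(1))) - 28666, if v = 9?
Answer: -4296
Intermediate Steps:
F(l) = 9/l
(21491 + (-70*(-41) + F(1))) - 28666 = (21491 + (-70*(-41) + 9/1)) - 28666 = (21491 + (2870 + 9*1)) - 28666 = (21491 + (2870 + 9)) - 28666 = (21491 + 2879) - 28666 = 24370 - 28666 = -4296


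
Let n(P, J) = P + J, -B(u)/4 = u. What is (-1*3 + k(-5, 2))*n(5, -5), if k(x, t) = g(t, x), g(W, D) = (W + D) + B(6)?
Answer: 0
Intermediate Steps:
B(u) = -4*u
g(W, D) = -24 + D + W (g(W, D) = (W + D) - 4*6 = (D + W) - 24 = -24 + D + W)
k(x, t) = -24 + t + x (k(x, t) = -24 + x + t = -24 + t + x)
n(P, J) = J + P
(-1*3 + k(-5, 2))*n(5, -5) = (-1*3 + (-24 + 2 - 5))*(-5 + 5) = (-3 - 27)*0 = -30*0 = 0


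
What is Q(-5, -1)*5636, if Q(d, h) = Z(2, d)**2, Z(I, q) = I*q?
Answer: 563600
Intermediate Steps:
Q(d, h) = 4*d**2 (Q(d, h) = (2*d)**2 = 4*d**2)
Q(-5, -1)*5636 = (4*(-5)**2)*5636 = (4*25)*5636 = 100*5636 = 563600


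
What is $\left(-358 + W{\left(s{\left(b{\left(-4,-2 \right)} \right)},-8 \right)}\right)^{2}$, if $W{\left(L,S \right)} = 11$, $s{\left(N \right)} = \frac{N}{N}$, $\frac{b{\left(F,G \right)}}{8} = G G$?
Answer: $120409$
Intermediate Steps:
$b{\left(F,G \right)} = 8 G^{2}$ ($b{\left(F,G \right)} = 8 G G = 8 G^{2}$)
$s{\left(N \right)} = 1$
$\left(-358 + W{\left(s{\left(b{\left(-4,-2 \right)} \right)},-8 \right)}\right)^{2} = \left(-358 + 11\right)^{2} = \left(-347\right)^{2} = 120409$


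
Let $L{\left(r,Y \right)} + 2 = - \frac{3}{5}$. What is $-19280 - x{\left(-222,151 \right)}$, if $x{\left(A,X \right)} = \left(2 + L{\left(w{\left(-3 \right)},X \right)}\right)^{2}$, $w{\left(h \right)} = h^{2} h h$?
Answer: $- \frac{482009}{25} \approx -19280.0$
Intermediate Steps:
$w{\left(h \right)} = h^{4}$ ($w{\left(h \right)} = h^{3} h = h^{4}$)
$L{\left(r,Y \right)} = - \frac{13}{5}$ ($L{\left(r,Y \right)} = -2 - \frac{3}{5} = - \frac{13}{5}$)
$x{\left(A,X \right)} = \frac{9}{25}$ ($x{\left(A,X \right)} = \left(2 - \frac{13}{5}\right)^{2} = \left(- \frac{3}{5}\right)^{2} = \frac{9}{25}$)
$-19280 - x{\left(-222,151 \right)} = -19280 - \frac{9}{25} = - \frac{482009}{25}$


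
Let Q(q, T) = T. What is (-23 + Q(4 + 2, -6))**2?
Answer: 841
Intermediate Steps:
(-23 + Q(4 + 2, -6))**2 = (-23 - 6)**2 = (-29)**2 = 841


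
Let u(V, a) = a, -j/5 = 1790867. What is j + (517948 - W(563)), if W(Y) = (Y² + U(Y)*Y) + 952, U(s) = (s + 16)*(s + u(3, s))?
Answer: -375804410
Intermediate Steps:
j = -8954335 (j = -5*1790867 = -8954335)
U(s) = 2*s*(16 + s) (U(s) = (s + 16)*(s + s) = (16 + s)*(2*s) = 2*s*(16 + s))
W(Y) = 952 + Y² + 2*Y²*(16 + Y) (W(Y) = (Y² + (2*Y*(16 + Y))*Y) + 952 = (Y² + 2*Y²*(16 + Y)) + 952 = 952 + Y² + 2*Y²*(16 + Y))
j + (517948 - W(563)) = -8954335 + (517948 - (952 + 2*563³ + 33*563²)) = -8954335 + (517948 - (952 + 2*178453547 + 33*316969)) = -8954335 + (517948 - (952 + 356907094 + 10459977)) = -8954335 + (517948 - 1*367368023) = -8954335 + (517948 - 367368023) = -8954335 - 366850075 = -375804410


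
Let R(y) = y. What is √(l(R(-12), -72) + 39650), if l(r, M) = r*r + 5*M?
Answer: √39434 ≈ 198.58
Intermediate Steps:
l(r, M) = r² + 5*M
√(l(R(-12), -72) + 39650) = √(((-12)² + 5*(-72)) + 39650) = √((144 - 360) + 39650) = √(-216 + 39650) = √39434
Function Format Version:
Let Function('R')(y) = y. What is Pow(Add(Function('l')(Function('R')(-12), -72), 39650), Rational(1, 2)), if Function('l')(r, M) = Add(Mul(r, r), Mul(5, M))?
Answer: Pow(39434, Rational(1, 2)) ≈ 198.58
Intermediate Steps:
Function('l')(r, M) = Add(Pow(r, 2), Mul(5, M))
Pow(Add(Function('l')(Function('R')(-12), -72), 39650), Rational(1, 2)) = Pow(Add(Add(Pow(-12, 2), Mul(5, -72)), 39650), Rational(1, 2)) = Pow(Add(Add(144, -360), 39650), Rational(1, 2)) = Pow(Add(-216, 39650), Rational(1, 2)) = Pow(39434, Rational(1, 2))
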